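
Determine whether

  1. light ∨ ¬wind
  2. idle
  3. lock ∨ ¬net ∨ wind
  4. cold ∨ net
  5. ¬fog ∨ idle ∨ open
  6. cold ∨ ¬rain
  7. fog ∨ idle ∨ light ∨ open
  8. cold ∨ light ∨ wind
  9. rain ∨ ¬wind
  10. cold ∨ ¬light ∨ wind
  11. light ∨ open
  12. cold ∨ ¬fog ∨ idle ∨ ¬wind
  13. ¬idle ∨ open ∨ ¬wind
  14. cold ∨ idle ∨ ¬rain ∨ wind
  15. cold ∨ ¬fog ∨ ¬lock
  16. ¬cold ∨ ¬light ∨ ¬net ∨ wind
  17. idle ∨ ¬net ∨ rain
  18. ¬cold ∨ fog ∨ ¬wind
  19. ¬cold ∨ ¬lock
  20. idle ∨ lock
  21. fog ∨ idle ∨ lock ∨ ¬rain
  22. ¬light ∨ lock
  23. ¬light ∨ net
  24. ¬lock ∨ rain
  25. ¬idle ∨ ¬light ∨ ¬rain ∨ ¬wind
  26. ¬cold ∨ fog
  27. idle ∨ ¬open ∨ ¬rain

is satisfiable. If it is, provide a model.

Unit clause (idle) forces idle = True.
Set fog = True.
Try open = False:
  (light ∨ open) forces light = True.
  (¬idle ∨ open ∨ ¬wind) forces wind = False.
  (cold ∨ ¬light ∨ wind) forces cold = True.
  (¬cold ∨ ¬light ∨ ¬net ∨ wind) forces net = False.
  clause (¬light ∨ net) is falsified — backtrack.
So open = True.
Set light = False.
  then (light ∨ ¬wind) forces wind = False.
  then (cold ∨ light ∨ wind) forces cold = True.
  then (¬cold ∨ ¬lock) forces lock = False.
  then (lock ∨ ¬net ∨ wind) forces net = False.
Set rain = True.
All clauses satisfied.

idle = True, fog = True, open = True, light = False, net = False, lock = False, cold = True, rain = True, wind = False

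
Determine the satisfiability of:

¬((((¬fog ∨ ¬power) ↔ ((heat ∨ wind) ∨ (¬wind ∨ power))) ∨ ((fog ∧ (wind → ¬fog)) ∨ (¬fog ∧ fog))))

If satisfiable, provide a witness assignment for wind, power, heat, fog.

wind = True, power = True, heat = True, fog = True

  ¬((((¬fog ∨ ¬power) ↔ ((heat ∨ wind) ∨ (¬wind ∨ power))) ∨ ((fog ∧ (wind → ¬fog)) ∨ (¬fog ∧ fog)))) = True
    ((¬fog ∨ ¬power) ↔ ((heat ∨ wind) ∨ (¬wind ∨ power))) ∨ ((fog ∧ (wind → ¬fog)) ∨ (¬fog ∧ fog)) = False
      (¬fog ∨ ¬power) ↔ ((heat ∨ wind) ∨ (¬wind ∨ power)) = False
        ¬fog ∨ ¬power = False
          ¬fog = False
          ¬power = False
        (heat ∨ wind) ∨ (¬wind ∨ power) = True
          heat ∨ wind = True
          ¬wind ∨ power = True
            ¬wind = False
      (fog ∧ (wind → ¬fog)) ∨ (¬fog ∧ fog) = False
        fog ∧ (wind → ¬fog) = False
          wind → ¬fog = False
            ¬fog = False
        ¬fog ∧ fog = False
          ¬fog = False
The formula evaluates to True.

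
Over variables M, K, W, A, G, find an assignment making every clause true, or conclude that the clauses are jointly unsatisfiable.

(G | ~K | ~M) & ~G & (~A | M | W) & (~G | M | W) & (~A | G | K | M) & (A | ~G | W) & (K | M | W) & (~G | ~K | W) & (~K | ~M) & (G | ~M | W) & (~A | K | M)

M = False; K = True; W = False; A = False; G = False

Unit clause (~G) forces G = False.
Set M = False.
Set K = True.
Set W = False.
  then (~A | M | W) forces A = False.
All clauses satisfied.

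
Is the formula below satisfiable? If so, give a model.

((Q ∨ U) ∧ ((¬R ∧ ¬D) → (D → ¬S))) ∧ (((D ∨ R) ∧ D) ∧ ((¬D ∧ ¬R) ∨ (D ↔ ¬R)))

U=F, D=T, Q=T, R=F, S=T

  (Q ∨ U) ∧ ((¬R ∧ ¬D) → (D → ¬S)) = True
    Q ∨ U = True
    (¬R ∧ ¬D) → (D → ¬S) = True
      ¬R ∧ ¬D = False
        ¬R = True
        ¬D = False
      D → ¬S = False
        ¬S = False
  ((D ∨ R) ∧ D) ∧ ((¬D ∧ ¬R) ∨ (D ↔ ¬R)) = True
    (D ∨ R) ∧ D = True
      D ∨ R = True
    (¬D ∧ ¬R) ∨ (D ↔ ¬R) = True
      ¬D ∧ ¬R = False
        ¬D = False
        ¬R = True
      D ↔ ¬R = True
        ¬R = True
Both conjuncts True, so the formula holds.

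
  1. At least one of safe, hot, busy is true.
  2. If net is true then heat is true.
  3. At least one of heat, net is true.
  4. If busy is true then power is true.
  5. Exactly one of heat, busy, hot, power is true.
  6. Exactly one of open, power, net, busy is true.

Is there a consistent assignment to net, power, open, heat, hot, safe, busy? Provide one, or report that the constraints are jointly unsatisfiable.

net = False; power = False; open = True; heat = True; hot = False; safe = True; busy = False

  (1) {safe, hot, busy}: 1 true — at least one ✓
  (2) net=F ⇒ heat: vacuous ✓
  (3) {heat, net}: 1 true — at least one ✓
  (4) busy=F ⇒ power: vacuous ✓
  (5) {heat, busy, hot, power}: 1 true — exactly one ✓
  (6) {open, power, net, busy}: 1 true — exactly one ✓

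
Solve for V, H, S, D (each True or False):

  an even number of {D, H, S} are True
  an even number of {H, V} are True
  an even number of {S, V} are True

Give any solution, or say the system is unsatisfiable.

V = False, H = False, S = False, D = False

{D, H, S}: 0 true → even ✓
{H, V}: 0 true → even ✓
{S, V}: 0 true → even ✓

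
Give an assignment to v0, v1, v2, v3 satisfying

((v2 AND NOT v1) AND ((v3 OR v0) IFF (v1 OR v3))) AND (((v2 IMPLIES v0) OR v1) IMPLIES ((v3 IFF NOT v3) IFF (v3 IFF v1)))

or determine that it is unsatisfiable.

v0 = False, v1 = False, v2 = True, v3 = True

  (v2 AND NOT v1) AND ((v3 OR v0) IFF (v1 OR v3)) = True
    v2 AND NOT v1 = True
      NOT v1 = True
    (v3 OR v0) IFF (v1 OR v3) = True
      v3 OR v0 = True
      v1 OR v3 = True
  ((v2 IMPLIES v0) OR v1) IMPLIES ((v3 IFF NOT v3) IFF (v3 IFF v1)) = True
    (v2 IMPLIES v0) OR v1 = False
      v2 IMPLIES v0 = False
    (v3 IFF NOT v3) IFF (v3 IFF v1) = True
      v3 IFF NOT v3 = False
        NOT v3 = False
      v3 IFF v1 = False
Both conjuncts True, so the formula holds.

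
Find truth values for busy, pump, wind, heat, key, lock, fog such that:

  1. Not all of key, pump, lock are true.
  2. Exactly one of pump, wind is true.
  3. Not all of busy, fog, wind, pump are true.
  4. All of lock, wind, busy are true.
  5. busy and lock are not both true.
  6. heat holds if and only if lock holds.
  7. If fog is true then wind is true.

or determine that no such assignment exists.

Case busy = True:
  (4) forces lock = True.
  Constraint (5) is violated (busy=T, lock=T) — contradiction.
Case busy = False:
  Constraint (4) is violated (busy=F) — contradiction.
Both cases fail — unsatisfiable.

No satisfying assignment exists.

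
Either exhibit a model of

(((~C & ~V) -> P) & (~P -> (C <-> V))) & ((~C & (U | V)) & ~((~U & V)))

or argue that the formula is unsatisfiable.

V: True, P: True, U: True, C: False

  ((~C & ~V) -> P) & (~P -> (C <-> V)) = True
    (~C & ~V) -> P = True
      ~C & ~V = False
        ~C = True
        ~V = False
    ~P -> (C <-> V) = True
      ~P = False
      C <-> V = False
  (~C & (U | V)) & ~((~U & V)) = True
    ~C & (U | V) = True
      ~C = True
      U | V = True
    ~((~U & V)) = True
      ~U & V = False
        ~U = False
Both conjuncts True, so the formula holds.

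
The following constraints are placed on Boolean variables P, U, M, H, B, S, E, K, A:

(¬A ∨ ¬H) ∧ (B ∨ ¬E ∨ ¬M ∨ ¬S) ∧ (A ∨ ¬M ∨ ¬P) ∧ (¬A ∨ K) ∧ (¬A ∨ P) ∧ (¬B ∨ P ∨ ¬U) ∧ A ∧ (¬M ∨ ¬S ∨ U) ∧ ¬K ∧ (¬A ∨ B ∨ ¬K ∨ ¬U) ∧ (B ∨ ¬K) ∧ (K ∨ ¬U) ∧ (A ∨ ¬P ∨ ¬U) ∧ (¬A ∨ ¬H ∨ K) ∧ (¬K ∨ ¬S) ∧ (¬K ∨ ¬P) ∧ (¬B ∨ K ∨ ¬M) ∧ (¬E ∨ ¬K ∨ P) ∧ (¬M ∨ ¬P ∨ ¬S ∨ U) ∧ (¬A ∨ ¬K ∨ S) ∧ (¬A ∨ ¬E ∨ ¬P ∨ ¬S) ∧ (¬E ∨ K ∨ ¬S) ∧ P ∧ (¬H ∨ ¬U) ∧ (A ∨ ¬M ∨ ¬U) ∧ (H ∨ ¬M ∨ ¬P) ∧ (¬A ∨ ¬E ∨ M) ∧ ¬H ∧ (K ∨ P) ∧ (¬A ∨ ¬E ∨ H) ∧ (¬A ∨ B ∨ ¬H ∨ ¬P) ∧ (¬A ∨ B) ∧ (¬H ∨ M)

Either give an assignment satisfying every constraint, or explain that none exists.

Case K = True:
  Clause (¬K) is falsified — contradiction.
Case K = False:
  (¬A ∨ K) forces A = False.
  Clause (A) is falsified — contradiction.
Both cases fail, so the formula is unsatisfiable.

No satisfying assignment exists.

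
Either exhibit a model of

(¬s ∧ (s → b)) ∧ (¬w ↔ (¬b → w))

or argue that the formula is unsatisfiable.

w=F, b=T, s=F

  ¬s ∧ (s → b) = True
    ¬s = True
    s → b = True
  ¬w ↔ (¬b → w) = True
    ¬w = True
    ¬b → w = True
      ¬b = False
Both conjuncts True, so the formula holds.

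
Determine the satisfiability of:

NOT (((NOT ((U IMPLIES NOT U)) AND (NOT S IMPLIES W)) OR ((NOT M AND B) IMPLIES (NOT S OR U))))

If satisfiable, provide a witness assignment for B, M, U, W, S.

B=T; M=F; U=F; W=F; S=T

  NOT (((NOT ((U IMPLIES NOT U)) AND (NOT S IMPLIES W)) OR ((NOT M AND B) IMPLIES (NOT S OR U)))) = True
    (NOT ((U IMPLIES NOT U)) AND (NOT S IMPLIES W)) OR ((NOT M AND B) IMPLIES (NOT S OR U)) = False
      NOT ((U IMPLIES NOT U)) AND (NOT S IMPLIES W) = False
        NOT ((U IMPLIES NOT U)) = False
          U IMPLIES NOT U = True
            NOT U = True
        NOT S IMPLIES W = True
          NOT S = False
      (NOT M AND B) IMPLIES (NOT S OR U) = False
        NOT M AND B = True
          NOT M = True
        NOT S OR U = False
          NOT S = False
The formula evaluates to True.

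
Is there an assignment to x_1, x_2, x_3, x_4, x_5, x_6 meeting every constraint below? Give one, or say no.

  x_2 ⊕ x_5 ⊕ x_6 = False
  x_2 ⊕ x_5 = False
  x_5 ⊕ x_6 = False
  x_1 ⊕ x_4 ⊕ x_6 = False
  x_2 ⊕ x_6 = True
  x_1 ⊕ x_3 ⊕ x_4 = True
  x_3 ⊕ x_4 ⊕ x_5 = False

No satisfying assignment exists.

Adding constraints 2, 3, 5 mod 2: every variable appears an even number of times on the left, so the left side is 0.
But the right sides sum to 1 (mod 2). 0 ≠ 1 — the system is inconsistent.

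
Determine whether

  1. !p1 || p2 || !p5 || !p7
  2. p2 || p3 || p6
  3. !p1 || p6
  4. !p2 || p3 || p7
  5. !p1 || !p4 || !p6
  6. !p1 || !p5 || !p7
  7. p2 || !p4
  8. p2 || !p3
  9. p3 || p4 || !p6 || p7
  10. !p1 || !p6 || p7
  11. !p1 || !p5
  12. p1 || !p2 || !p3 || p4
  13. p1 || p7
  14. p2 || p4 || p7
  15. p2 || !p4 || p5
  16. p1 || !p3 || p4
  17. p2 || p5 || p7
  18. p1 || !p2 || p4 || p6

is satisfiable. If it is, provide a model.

p1 = False, p2 = True, p3 = False, p4 = False, p5 = False, p6 = True, p7 = True

Set p1 = False.
  then (p1 || p7) forces p7 = True.
Set p2 = True.
Set p3 = False.
Set p4 = False.
  then (p1 || !p2 || p4 || p6) forces p6 = True.
Set p5 = False.
All clauses satisfied.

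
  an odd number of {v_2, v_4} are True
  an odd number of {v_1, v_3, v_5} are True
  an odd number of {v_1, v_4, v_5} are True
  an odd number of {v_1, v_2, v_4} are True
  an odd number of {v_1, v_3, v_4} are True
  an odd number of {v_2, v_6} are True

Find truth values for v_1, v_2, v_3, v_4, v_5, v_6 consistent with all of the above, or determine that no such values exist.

The formula is unsatisfiable.

Adding constraints 1, 2, 3, 4, 5 mod 2: every variable appears an even number of times on the left, so the left side is 0.
But the right sides sum to 1 (mod 2). 0 ≠ 1 — the system is inconsistent.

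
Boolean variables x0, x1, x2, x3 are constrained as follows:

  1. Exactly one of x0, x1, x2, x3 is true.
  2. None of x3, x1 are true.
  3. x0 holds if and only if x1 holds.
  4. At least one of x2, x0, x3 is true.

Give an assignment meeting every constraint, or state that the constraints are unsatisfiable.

x0 = False; x1 = False; x2 = True; x3 = False

  (1) {x0, x1, x2, x3}: 1 true — exactly one ✓
  (2) {x3, x1}: 0 true — none ✓
  (3) x0=F, x1=F — same ✓
  (4) {x2, x0, x3}: 1 true — at least one ✓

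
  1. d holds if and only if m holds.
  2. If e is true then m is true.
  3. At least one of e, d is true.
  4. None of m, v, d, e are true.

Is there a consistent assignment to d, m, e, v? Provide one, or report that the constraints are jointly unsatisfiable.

The formula is unsatisfiable.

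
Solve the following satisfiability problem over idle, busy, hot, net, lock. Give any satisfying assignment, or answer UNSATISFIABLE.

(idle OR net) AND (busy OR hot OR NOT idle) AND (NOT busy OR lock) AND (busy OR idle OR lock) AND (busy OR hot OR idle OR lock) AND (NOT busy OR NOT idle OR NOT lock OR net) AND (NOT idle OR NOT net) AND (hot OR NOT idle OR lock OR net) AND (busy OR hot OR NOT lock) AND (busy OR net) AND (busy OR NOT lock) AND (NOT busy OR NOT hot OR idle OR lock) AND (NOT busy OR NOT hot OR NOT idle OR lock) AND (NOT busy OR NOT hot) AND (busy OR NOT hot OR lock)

idle = False, busy = True, hot = False, net = True, lock = True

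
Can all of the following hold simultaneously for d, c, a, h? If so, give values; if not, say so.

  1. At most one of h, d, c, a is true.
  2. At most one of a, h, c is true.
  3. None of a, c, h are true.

d = False, c = False, a = False, h = False

  (1) {h, d, c, a}: 0 true — at most one ✓
  (2) {a, h, c}: 0 true — at most one ✓
  (3) {a, c, h}: 0 true — none ✓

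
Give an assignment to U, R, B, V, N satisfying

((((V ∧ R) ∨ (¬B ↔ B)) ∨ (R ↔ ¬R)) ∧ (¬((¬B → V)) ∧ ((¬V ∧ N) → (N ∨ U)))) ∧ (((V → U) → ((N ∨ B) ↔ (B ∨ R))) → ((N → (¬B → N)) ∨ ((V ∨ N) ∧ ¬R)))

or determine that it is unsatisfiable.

Unsatisfiable

Case V = True: the conjunct ¬((¬B → V)) becomes ¬((¬B → True)) = False.
Case V = False: the formula simplifies to (((¬B ↔ B) ∨ (R ↔ ¬R)) ∧ (¬B ∧ (N → (N ∨ U)))) ∧ (((N ∨ B) ↔ (B ∨ R)) → ((N → (¬B → N)) ∨ (N ∧ ¬R))).
  B = True: the conjunct ¬B is False.
  B = False: simplifies to ((R ↔ ¬R) ∧ (N → (N ∨ U))) ∧ ((N ↔ R) → ((N → N) ∨ (N ∧ ¬R))).
    R = True: the conjunct R ↔ ¬R becomes True ↔ ¬True = False.
    R = False: the conjunct R ↔ ¬R becomes False ↔ ¬False = False.
Both cases fail — unsatisfiable.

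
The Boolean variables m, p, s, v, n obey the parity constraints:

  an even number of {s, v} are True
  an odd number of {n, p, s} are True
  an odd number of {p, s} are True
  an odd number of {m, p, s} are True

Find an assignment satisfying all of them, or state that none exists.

m = False; p = True; s = False; v = False; n = False

{s, v}: 0 true → even ✓
{n, p, s}: 1 true → odd ✓
{p, s}: 1 true → odd ✓
{m, p, s}: 1 true → odd ✓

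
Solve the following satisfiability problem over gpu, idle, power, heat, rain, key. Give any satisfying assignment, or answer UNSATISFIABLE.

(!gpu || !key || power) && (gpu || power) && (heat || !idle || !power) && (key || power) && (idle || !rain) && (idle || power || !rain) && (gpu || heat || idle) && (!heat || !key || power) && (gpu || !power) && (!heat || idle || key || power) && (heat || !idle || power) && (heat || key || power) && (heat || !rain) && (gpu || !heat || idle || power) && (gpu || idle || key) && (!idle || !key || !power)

gpu = True, idle = True, power = True, heat = True, rain = True, key = False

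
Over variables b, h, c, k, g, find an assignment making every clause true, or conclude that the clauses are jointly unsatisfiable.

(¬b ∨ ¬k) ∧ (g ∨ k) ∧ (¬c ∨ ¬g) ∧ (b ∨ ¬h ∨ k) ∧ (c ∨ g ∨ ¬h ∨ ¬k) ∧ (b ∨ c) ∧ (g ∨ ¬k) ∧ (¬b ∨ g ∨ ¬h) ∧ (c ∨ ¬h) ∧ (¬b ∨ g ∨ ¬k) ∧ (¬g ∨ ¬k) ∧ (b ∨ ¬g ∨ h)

b: True, h: False, c: False, k: False, g: True

Set b = True.
  then (¬b ∨ ¬k) forces k = False.
  then (g ∨ k) forces g = True.
  then (¬c ∨ ¬g) forces c = False.
  then (c ∨ ¬h) forces h = False.
All clauses satisfied.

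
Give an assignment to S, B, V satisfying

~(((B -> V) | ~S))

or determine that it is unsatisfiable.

S = True, B = True, V = False

  ~(((B -> V) | ~S)) = True
    (B -> V) | ~S = False
      B -> V = False
      ~S = False
The formula evaluates to True.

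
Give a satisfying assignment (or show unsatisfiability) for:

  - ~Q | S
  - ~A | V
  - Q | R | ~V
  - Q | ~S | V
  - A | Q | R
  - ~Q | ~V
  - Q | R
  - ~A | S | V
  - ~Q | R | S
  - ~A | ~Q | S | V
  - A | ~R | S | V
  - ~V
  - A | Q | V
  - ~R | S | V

Q = True; S = True; R = True; V = False; A = False

Unit clause (~V) forces V = False.
In (~A | V) only ~A is left, so A = False.
In (A | Q | V) only Q is left, so Q = True.
In (~Q | S) only S is left, so S = True.
Set R = True.
All clauses satisfied.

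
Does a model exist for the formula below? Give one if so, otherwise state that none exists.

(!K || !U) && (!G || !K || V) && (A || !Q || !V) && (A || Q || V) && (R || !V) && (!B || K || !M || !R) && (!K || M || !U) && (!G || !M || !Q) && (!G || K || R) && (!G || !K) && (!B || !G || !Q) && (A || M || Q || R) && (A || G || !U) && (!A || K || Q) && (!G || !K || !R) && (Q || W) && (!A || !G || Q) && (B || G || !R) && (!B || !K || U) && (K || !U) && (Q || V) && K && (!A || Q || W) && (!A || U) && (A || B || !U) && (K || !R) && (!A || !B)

W = False, A = False, U = False, B = False, M = True, G = False, R = False, Q = True, V = False, K = True

Unit clause (K) forces K = True.
In (!K || !U) only !U is left, so U = False.
In (!G || !K) only !G is left, so G = False.
In (!B || !K || U) only !B is left, so B = False.
In (!A || U) only !A is left, so A = False.
In (B || G || !R) only !R is left, so R = False.
In (R || !V) only !V is left, so V = False.
In (Q || V) only Q is left, so Q = True.
Set W = False.
Set M = True.
All clauses satisfied.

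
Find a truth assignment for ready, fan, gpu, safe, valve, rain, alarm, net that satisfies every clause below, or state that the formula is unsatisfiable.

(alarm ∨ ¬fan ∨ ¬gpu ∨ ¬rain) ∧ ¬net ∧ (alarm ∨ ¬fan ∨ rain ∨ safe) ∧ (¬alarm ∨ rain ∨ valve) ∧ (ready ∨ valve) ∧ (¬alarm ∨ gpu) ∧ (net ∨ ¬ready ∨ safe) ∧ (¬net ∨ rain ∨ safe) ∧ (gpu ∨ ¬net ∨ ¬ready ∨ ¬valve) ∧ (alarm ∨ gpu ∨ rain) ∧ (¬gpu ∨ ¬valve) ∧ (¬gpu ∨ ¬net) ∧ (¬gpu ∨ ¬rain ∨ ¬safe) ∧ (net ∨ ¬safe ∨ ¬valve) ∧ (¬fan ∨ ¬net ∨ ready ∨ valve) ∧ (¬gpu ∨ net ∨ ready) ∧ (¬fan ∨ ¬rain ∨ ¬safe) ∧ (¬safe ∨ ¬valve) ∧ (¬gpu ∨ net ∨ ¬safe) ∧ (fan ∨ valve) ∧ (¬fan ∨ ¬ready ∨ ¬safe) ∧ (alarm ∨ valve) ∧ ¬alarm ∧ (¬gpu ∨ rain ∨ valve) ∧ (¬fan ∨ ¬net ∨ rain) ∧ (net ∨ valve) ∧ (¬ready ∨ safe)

ready = False, fan = True, gpu = False, safe = False, valve = True, rain = True, alarm = False, net = False

Unit clause (¬net) forces net = False.
Unit clause (¬alarm) forces alarm = False.
In (net ∨ valve) only valve is left, so valve = True.
In (¬gpu ∨ ¬valve) only ¬gpu is left, so gpu = False.
In (net ∨ ¬safe ∨ ¬valve) only ¬safe is left, so safe = False.
In (¬ready ∨ safe) only ¬ready is left, so ready = False.
In (alarm ∨ gpu ∨ rain) only rain is left, so rain = True.
Set fan = True.
All clauses satisfied.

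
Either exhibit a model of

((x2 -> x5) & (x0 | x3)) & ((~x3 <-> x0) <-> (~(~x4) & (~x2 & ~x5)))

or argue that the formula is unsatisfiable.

x0: True, x2: True, x3: True, x4: True, x5: True

  (x2 -> x5) & (x0 | x3) = True
    x2 -> x5 = True
    x0 | x3 = True
  (~x3 <-> x0) <-> (~(~x4) & (~x2 & ~x5)) = True
    ~x3 <-> x0 = False
      ~x3 = False
    ~(~x4) & (~x2 & ~x5) = False
      ~(~x4) = True
        ~x4 = False
      ~x2 & ~x5 = False
        ~x2 = False
        ~x5 = False
Both conjuncts True, so the formula holds.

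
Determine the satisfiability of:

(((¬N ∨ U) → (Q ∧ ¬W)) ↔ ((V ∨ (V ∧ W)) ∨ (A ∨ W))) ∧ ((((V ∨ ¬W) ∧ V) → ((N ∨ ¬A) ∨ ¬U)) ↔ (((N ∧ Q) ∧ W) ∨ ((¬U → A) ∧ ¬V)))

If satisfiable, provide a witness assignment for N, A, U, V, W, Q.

N = False, A = True, U = True, V = True, W = False, Q = True

  ((¬N ∨ U) → (Q ∧ ¬W)) ↔ ((V ∨ (V ∧ W)) ∨ (A ∨ W)) = True
    (¬N ∨ U) → (Q ∧ ¬W) = True
      ¬N ∨ U = True
        ¬N = True
      Q ∧ ¬W = True
        ¬W = True
    (V ∨ (V ∧ W)) ∨ (A ∨ W) = True
      V ∨ (V ∧ W) = True
        V ∧ W = False
      A ∨ W = True
  (((V ∨ ¬W) ∧ V) → ((N ∨ ¬A) ∨ ¬U)) ↔ (((N ∧ Q) ∧ W) ∨ ((¬U → A) ∧ ¬V)) = True
    ((V ∨ ¬W) ∧ V) → ((N ∨ ¬A) ∨ ¬U) = False
      (V ∨ ¬W) ∧ V = True
        V ∨ ¬W = True
          ¬W = True
      (N ∨ ¬A) ∨ ¬U = False
        N ∨ ¬A = False
          ¬A = False
        ¬U = False
    ((N ∧ Q) ∧ W) ∨ ((¬U → A) ∧ ¬V) = False
      (N ∧ Q) ∧ W = False
        N ∧ Q = False
      (¬U → A) ∧ ¬V = False
        ¬U → A = True
          ¬U = False
        ¬V = False
Both conjuncts True, so the formula holds.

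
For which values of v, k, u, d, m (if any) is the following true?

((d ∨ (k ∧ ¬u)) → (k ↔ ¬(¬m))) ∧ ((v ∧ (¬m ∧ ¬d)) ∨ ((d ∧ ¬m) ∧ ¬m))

v = True, k = True, u = True, d = False, m = False

  (d ∨ (k ∧ ¬u)) → (k ↔ ¬(¬m)) = True
    d ∨ (k ∧ ¬u) = False
      k ∧ ¬u = False
        ¬u = False
    k ↔ ¬(¬m) = False
      ¬(¬m) = False
        ¬m = True
  (v ∧ (¬m ∧ ¬d)) ∨ ((d ∧ ¬m) ∧ ¬m) = True
    v ∧ (¬m ∧ ¬d) = True
      ¬m ∧ ¬d = True
        ¬m = True
        ¬d = True
    (d ∧ ¬m) ∧ ¬m = False
      d ∧ ¬m = False
        ¬m = True
      ¬m = True
Both conjuncts True, so the formula holds.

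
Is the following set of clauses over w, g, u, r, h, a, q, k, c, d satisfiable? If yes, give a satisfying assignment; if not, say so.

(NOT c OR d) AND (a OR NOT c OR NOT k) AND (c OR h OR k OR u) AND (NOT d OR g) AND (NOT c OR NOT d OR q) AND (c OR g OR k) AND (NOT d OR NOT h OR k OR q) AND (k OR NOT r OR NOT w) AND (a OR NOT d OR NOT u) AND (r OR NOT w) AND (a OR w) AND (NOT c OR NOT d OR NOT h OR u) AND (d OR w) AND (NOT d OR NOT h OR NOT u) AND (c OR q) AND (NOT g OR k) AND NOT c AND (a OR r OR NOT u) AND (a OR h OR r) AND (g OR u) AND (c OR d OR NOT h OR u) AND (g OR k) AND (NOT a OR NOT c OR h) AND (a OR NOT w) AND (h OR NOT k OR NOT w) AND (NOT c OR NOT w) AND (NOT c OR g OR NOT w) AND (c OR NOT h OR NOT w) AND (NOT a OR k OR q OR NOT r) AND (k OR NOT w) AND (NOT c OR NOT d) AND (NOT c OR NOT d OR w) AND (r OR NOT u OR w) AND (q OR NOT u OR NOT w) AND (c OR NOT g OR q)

w=F, g=T, u=T, r=T, h=F, a=T, q=T, k=T, c=F, d=T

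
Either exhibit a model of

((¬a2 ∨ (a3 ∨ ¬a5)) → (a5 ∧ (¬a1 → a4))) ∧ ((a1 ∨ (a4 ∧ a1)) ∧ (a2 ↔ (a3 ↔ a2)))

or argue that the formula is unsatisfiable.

a1 = True; a2 = False; a3 = True; a4 = True; a5 = True

  (¬a2 ∨ (a3 ∨ ¬a5)) → (a5 ∧ (¬a1 → a4)) = True
    ¬a2 ∨ (a3 ∨ ¬a5) = True
      ¬a2 = True
      a3 ∨ ¬a5 = True
        ¬a5 = False
    a5 ∧ (¬a1 → a4) = True
      ¬a1 → a4 = True
        ¬a1 = False
  (a1 ∨ (a4 ∧ a1)) ∧ (a2 ↔ (a3 ↔ a2)) = True
    a1 ∨ (a4 ∧ a1) = True
      a4 ∧ a1 = True
    a2 ↔ (a3 ↔ a2) = True
      a3 ↔ a2 = False
Both conjuncts True, so the formula holds.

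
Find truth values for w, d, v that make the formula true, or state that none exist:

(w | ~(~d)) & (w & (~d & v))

w = True, d = False, v = True

  w | ~(~d) = True
    ~(~d) = False
      ~d = True
  w & (~d & v) = True
    ~d & v = True
      ~d = True
Both conjuncts True, so the formula holds.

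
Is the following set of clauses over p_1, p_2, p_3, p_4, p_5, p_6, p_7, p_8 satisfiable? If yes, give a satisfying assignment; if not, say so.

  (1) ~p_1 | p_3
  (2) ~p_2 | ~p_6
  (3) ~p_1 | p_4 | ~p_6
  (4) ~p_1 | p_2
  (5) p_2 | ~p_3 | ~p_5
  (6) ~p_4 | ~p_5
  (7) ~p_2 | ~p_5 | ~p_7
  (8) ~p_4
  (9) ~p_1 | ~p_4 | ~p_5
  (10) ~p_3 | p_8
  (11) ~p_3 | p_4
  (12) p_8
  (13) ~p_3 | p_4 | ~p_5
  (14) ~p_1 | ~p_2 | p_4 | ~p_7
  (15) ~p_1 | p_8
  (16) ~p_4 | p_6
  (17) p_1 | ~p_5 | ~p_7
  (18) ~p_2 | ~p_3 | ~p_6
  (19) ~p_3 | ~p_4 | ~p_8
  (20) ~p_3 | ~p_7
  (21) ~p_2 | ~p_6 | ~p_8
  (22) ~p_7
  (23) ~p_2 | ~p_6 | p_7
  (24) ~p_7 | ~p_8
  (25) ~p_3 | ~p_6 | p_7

p_1=F; p_2=F; p_3=F; p_4=F; p_5=T; p_6=F; p_7=F; p_8=T

Unit clause (~p_4) forces p_4 = False.
In (~p_3 | p_4) only ~p_3 is left, so p_3 = False.
Unit clause (p_8) forces p_8 = True.
Unit clause (~p_7) forces p_7 = False.
In (~p_1 | p_3) only ~p_1 is left, so p_1 = False.
Set p_2 = False.
Set p_5 = True.
Set p_6 = False.
All clauses satisfied.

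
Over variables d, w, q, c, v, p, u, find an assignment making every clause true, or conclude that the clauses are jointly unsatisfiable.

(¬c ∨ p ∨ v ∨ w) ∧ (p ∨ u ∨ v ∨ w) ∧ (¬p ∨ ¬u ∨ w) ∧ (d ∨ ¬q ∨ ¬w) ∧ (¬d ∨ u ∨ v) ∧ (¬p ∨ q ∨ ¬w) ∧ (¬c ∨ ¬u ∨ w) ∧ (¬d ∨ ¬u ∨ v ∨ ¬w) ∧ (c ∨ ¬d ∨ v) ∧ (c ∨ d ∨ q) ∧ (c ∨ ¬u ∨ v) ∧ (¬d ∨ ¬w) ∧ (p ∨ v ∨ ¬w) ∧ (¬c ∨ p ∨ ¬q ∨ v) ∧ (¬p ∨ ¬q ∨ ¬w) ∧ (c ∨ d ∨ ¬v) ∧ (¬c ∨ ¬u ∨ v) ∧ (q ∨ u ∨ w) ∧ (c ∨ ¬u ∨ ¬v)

d = False, w = False, q = True, c = True, v = False, p = True, u = False

Set d = False.
Set w = False.
Set q = True.
Set c = True.
  then (¬c ∨ ¬u ∨ w) forces u = False.
Set v = False.
  then (¬c ∨ p ∨ v ∨ w) forces p = True.
All clauses satisfied.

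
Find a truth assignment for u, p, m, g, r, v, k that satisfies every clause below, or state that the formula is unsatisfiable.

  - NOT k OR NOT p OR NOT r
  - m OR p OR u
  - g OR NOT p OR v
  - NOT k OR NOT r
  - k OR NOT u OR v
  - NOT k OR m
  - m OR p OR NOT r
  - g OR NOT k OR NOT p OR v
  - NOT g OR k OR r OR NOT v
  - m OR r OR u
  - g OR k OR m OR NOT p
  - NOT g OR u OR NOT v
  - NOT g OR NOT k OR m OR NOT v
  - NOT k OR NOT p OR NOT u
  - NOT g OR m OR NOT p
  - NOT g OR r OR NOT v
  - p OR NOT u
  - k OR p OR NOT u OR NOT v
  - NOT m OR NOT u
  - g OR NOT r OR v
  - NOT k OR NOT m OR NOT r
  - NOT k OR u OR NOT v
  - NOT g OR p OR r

Set u = False.
Set p = True.
Try m = False:
  (NOT k OR m) forces k = False.
  (m OR r OR u) forces r = True.
  (g OR k OR m OR NOT p) forces g = True.
  clause (NOT g OR m OR NOT p) is falsified — backtrack.
So m = True.
Set g = True.
  then (NOT g OR u OR NOT v) forces v = False.
Set r = True.
  then (NOT k OR NOT p OR NOT r) forces k = False.
All clauses satisfied.

u = False, p = True, m = True, g = True, r = True, v = False, k = False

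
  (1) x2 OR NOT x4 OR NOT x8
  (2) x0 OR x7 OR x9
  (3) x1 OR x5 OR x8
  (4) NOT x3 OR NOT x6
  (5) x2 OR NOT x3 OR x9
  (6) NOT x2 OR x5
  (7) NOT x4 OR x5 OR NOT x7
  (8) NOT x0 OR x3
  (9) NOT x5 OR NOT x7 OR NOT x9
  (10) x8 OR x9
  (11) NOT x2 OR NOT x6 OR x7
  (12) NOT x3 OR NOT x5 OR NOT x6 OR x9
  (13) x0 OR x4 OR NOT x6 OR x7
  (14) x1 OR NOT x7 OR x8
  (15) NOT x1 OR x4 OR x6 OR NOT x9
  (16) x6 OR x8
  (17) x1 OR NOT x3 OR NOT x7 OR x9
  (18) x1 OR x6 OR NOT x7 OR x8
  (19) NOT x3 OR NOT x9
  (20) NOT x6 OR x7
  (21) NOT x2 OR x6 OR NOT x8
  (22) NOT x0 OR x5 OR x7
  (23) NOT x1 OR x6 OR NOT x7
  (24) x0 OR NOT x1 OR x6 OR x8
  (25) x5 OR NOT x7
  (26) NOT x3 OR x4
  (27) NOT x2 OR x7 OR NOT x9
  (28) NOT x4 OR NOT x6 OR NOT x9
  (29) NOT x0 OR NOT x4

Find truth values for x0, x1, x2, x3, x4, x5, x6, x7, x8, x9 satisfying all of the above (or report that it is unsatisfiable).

x0 = False, x1 = False, x2 = False, x3 = False, x4 = False, x5 = True, x6 = False, x7 = True, x8 = True, x9 = False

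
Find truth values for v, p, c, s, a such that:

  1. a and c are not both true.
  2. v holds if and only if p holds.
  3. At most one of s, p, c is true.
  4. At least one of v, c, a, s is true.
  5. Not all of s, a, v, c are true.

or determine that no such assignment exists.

v: False, p: False, c: True, s: False, a: False

  (1) a=F, c=T — not both ✓
  (2) v=F, p=F — same ✓
  (3) {s, p, c}: 1 true — at most one ✓
  (4) {v, c, a, s}: 1 true — at least one ✓
  (5) {s, a, v, c}: 1/4 true — not all ✓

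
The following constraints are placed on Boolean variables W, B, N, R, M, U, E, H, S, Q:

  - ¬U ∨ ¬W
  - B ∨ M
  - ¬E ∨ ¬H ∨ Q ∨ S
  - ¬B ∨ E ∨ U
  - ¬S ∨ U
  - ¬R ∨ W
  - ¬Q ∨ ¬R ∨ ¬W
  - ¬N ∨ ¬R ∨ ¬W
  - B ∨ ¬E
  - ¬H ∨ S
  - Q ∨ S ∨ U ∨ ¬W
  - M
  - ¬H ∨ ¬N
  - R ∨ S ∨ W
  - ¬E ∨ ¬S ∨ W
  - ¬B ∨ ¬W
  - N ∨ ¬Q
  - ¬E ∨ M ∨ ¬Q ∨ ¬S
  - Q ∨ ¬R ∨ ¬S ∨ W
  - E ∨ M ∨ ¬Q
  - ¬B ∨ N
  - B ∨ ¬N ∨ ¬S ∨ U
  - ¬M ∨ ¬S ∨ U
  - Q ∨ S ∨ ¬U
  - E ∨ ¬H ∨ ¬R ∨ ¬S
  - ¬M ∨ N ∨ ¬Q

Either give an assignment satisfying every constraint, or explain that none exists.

W=F, B=F, N=T, R=F, M=T, U=T, E=F, H=F, S=T, Q=T

Unit clause (M) forces M = True.
Set W = False.
  then (¬R ∨ W) forces R = False.
  then (R ∨ S ∨ W) forces S = True.
  then (¬E ∨ ¬S ∨ W) forces E = False.
  then (¬M ∨ ¬S ∨ U) forces U = True.
Set B = False.
Set N = True.
  then (¬H ∨ ¬N) forces H = False.
Set Q = True.
All clauses satisfied.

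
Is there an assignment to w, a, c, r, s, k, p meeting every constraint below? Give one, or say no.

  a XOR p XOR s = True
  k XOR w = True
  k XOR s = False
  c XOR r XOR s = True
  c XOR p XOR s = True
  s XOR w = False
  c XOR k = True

Adding constraints 2, 3, 6 mod 2: every variable appears an even number of times on the left, so the left side is 0.
But the right sides sum to 1 (mod 2). 0 ≠ 1 — the system is inconsistent.

No satisfying assignment exists.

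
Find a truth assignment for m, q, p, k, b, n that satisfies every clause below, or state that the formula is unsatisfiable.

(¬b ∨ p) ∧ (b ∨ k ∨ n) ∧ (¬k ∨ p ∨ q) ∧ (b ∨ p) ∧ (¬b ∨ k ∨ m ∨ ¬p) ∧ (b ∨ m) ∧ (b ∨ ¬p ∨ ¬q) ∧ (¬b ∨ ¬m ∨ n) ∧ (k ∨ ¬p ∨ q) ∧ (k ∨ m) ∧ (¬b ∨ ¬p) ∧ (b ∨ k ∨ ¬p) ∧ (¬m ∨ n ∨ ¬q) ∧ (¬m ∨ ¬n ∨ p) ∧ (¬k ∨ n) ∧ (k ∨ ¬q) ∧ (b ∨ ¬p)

UNSATISFIABLE

Case p = True:
  (¬b ∨ ¬p) forces b = False.
  Clause (b ∨ ¬p) is falsified — contradiction.
Case p = False:
  (¬b ∨ p) forces b = False.
  Clause (b ∨ p) is falsified — contradiction.
Both cases fail, so the formula is unsatisfiable.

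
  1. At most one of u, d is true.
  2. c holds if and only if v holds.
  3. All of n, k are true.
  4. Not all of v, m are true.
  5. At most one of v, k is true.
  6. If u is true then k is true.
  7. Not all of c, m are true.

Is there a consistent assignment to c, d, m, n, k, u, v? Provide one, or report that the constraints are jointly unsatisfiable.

c=F, d=T, m=T, n=T, k=T, u=F, v=F

  (1) {u, d}: 1 true — at most one ✓
  (2) c=F, v=F — same ✓
  (3) {n, k}: all 2 true ✓
  (4) {v, m}: 1/2 true — not all ✓
  (5) {v, k}: 1 true — at most one ✓
  (6) u=F ⇒ k: vacuous ✓
  (7) {c, m}: 1/2 true — not all ✓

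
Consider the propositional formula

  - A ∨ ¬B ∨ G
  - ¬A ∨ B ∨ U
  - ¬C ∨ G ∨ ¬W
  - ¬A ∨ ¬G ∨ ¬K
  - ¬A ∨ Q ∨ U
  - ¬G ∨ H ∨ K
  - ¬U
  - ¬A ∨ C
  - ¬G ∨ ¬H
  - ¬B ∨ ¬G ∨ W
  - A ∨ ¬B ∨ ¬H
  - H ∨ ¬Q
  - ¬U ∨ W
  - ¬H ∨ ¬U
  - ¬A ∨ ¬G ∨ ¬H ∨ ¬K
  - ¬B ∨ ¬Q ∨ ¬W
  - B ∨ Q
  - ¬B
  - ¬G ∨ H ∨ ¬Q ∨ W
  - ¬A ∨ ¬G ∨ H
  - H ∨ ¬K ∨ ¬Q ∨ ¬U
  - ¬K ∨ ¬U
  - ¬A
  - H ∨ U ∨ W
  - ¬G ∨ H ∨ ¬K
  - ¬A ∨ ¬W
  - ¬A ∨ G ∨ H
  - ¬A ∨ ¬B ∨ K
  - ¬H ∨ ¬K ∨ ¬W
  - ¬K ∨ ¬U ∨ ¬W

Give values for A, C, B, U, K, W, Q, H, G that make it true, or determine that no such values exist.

Unit clause (¬U) forces U = False.
Unit clause (¬B) forces B = False.
Unit clause (¬A) forces A = False.
In (B ∨ Q) only Q is left, so Q = True.
In (H ∨ ¬Q) only H is left, so H = True.
In (¬G ∨ ¬H) only ¬G is left, so G = False.
Set C = False.
Set K = True.
  then (¬H ∨ ¬K ∨ ¬W) forces W = False.
All clauses satisfied.

A: False, C: False, B: False, U: False, K: True, W: False, Q: True, H: True, G: False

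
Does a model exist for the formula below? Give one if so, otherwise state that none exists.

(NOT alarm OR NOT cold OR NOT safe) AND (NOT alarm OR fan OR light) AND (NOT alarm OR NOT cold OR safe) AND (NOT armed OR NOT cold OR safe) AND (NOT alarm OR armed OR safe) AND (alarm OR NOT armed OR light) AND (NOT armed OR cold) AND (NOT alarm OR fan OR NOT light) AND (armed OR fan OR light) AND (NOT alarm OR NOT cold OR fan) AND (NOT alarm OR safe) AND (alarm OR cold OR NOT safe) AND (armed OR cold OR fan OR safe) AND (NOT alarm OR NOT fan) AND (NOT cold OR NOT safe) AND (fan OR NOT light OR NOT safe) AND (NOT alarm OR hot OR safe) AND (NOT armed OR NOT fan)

Set hot = True.
Set light = True.
Try alarm = True:
  (NOT alarm OR fan OR NOT light) forces fan = True.
  clause (NOT alarm OR NOT fan) is falsified — backtrack.
So alarm = False.
Set safe = False.
Try armed = True:
  (NOT armed OR NOT cold OR safe) forces cold = False.
  clause (NOT armed OR cold) is falsified — backtrack.
So armed = False.
Set fan = True.
Set cold = False.
All clauses satisfied.

hot=T, light=T, alarm=F, safe=F, armed=F, fan=T, cold=F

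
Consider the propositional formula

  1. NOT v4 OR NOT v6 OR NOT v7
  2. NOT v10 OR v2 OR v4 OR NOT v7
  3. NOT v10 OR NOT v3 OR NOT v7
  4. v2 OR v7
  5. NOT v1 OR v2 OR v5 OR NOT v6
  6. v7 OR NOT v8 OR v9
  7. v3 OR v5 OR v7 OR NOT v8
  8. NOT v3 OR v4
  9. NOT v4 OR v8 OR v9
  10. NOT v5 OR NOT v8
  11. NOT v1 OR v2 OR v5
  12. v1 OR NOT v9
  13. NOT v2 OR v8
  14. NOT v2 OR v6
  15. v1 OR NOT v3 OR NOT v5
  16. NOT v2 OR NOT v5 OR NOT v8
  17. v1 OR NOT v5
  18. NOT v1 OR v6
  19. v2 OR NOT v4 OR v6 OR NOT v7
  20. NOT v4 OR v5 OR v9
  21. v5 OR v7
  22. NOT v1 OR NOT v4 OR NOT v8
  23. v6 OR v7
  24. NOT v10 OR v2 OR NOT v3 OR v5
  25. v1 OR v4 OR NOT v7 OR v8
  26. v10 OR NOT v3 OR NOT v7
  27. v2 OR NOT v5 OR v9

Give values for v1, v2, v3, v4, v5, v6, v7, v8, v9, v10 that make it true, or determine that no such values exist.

Set v1 = True.
  then (NOT v1 OR v6) forces v6 = True.
Set v2 = True.
  then (NOT v2 OR v8) forces v8 = True.
  then (NOT v2 OR NOT v5 OR NOT v8) forces v5 = False.
  then (v5 OR v7) forces v7 = True.
  then (NOT v1 OR NOT v4 OR NOT v8) forces v4 = False.
  then (NOT v3 OR v4) forces v3 = False.
Set v9 = False.
Set v10 = True.
All clauses satisfied.

v1: True; v2: True; v3: False; v4: False; v5: False; v6: True; v7: True; v8: True; v9: False; v10: True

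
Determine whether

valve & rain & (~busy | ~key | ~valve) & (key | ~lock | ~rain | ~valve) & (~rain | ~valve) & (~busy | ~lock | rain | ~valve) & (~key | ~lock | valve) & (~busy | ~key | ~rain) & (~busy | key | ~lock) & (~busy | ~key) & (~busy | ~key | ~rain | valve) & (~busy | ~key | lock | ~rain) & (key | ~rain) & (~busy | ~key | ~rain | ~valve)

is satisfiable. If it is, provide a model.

Case rain = True:
  (valve) forces valve = True.
  Clause (~rain | ~valve) is falsified — contradiction.
Case rain = False:
  Clause (rain) is falsified — contradiction.
Both cases fail, so the formula is unsatisfiable.

Unsatisfiable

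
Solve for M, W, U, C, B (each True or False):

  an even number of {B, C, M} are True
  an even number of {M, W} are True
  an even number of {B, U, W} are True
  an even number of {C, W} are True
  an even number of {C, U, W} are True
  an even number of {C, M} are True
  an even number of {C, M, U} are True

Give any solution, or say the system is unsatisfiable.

M: False, W: False, U: False, C: False, B: False

{B, C, M}: 0 true → even ✓
{M, W}: 0 true → even ✓
{B, U, W}: 0 true → even ✓
{C, W}: 0 true → even ✓
{C, U, W}: 0 true → even ✓
{C, M}: 0 true → even ✓
{C, M, U}: 0 true → even ✓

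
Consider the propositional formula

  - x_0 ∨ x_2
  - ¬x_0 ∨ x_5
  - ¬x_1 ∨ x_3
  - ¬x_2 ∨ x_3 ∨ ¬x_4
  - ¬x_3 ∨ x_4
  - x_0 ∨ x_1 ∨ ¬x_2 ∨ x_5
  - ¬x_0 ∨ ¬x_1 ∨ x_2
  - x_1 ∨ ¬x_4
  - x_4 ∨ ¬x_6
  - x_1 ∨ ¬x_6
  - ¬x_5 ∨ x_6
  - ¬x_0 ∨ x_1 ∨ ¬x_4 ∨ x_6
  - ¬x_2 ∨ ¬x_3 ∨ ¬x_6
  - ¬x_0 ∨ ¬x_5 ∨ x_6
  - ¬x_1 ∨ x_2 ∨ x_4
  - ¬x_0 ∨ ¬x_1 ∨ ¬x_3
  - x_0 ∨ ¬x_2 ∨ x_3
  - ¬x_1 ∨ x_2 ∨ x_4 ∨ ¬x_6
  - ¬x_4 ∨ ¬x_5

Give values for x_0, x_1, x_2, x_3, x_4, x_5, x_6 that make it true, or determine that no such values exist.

x_0=F, x_1=T, x_2=T, x_3=T, x_4=T, x_5=F, x_6=F

Try x_0 = True:
  (¬x_0 ∨ x_5) forces x_5 = True.
  (¬x_5 ∨ x_6) forces x_6 = True.
  (x_4 ∨ ¬x_6) forces x_4 = True.
  clause (¬x_4 ∨ ¬x_5) is falsified — backtrack.
So x_0 = False.
  then (x_0 ∨ x_2) forces x_2 = True.
  then (x_0 ∨ ¬x_2 ∨ x_3) forces x_3 = True.
  then (¬x_3 ∨ x_4) forces x_4 = True.
  then (x_1 ∨ ¬x_4) forces x_1 = True.
  then (¬x_2 ∨ ¬x_3 ∨ ¬x_6) forces x_6 = False.
  then (¬x_4 ∨ ¬x_5) forces x_5 = False.
All clauses satisfied.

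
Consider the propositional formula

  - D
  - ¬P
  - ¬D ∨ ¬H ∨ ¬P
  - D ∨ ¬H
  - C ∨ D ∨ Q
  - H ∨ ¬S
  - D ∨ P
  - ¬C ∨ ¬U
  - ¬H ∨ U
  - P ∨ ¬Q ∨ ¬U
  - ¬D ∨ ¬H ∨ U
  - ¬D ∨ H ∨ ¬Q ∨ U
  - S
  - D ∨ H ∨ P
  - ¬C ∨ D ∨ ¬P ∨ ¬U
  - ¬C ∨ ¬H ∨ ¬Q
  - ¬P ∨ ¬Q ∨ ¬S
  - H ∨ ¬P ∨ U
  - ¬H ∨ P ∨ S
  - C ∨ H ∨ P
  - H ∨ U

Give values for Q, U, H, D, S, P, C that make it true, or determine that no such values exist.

Q=F; U=T; H=T; D=T; S=T; P=F; C=F

Unit clause (D) forces D = True.
Unit clause (¬P) forces P = False.
Unit clause (S) forces S = True.
In (H ∨ ¬S) only H is left, so H = True.
In (¬H ∨ U) only U is left, so U = True.
In (P ∨ ¬Q ∨ ¬U) only ¬Q is left, so Q = False.
In (¬C ∨ ¬U) only ¬C is left, so C = False.
All clauses satisfied.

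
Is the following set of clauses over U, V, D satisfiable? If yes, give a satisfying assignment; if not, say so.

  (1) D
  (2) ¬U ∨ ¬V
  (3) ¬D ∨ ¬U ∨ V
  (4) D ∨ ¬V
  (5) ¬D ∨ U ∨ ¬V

U=F, V=F, D=T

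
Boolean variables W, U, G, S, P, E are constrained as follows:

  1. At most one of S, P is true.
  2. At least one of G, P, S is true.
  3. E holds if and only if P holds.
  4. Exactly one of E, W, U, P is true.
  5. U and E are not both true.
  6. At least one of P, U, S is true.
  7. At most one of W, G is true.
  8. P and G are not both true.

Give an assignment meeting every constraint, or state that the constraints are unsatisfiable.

W: False, U: True, G: False, S: True, P: False, E: False

  (1) {S, P}: 1 true — at most one ✓
  (2) {G, P, S}: 1 true — at least one ✓
  (3) E=F, P=F — same ✓
  (4) {E, W, U, P}: 1 true — exactly one ✓
  (5) U=T, E=F — not both ✓
  (6) {P, U, S}: 2 true — at least one ✓
  (7) {W, G}: 0 true — at most one ✓
  (8) P=F, G=F — not both ✓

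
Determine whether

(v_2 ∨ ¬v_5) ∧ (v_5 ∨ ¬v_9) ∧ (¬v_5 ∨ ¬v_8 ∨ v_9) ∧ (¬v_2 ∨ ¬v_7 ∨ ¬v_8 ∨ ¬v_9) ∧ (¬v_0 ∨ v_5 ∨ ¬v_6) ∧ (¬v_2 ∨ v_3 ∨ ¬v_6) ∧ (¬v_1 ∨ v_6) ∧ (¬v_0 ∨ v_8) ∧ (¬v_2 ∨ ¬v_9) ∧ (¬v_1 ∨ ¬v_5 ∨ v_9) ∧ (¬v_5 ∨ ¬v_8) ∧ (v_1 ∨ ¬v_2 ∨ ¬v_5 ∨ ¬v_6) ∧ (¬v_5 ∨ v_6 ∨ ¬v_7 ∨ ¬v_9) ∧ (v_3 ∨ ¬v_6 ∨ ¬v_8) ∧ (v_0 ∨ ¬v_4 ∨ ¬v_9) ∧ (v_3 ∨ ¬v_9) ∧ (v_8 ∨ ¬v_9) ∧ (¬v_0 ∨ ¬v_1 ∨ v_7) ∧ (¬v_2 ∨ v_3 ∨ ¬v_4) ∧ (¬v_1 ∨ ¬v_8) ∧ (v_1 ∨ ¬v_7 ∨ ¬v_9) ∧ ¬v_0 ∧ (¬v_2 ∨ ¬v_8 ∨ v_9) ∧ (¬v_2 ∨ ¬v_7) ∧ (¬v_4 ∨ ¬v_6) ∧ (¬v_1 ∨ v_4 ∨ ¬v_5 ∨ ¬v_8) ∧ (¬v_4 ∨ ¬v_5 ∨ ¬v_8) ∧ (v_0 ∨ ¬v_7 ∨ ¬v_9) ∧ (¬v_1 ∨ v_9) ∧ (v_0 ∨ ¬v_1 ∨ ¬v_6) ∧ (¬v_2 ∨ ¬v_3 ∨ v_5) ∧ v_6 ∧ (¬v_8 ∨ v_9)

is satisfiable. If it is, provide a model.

v_0: False; v_1: False; v_2: False; v_3: False; v_4: False; v_5: False; v_6: True; v_7: True; v_8: False; v_9: False

Unit clause (¬v_0) forces v_0 = False.
Unit clause (v_6) forces v_6 = True.
In (¬v_4 ∨ ¬v_6) only ¬v_4 is left, so v_4 = False.
In (v_0 ∨ ¬v_1 ∨ ¬v_6) only ¬v_1 is left, so v_1 = False.
Try v_2 = True:
  (¬v_2 ∨ v_3 ∨ ¬v_6) forces v_3 = True.
  (¬v_2 ∨ ¬v_9) forces v_9 = False.
  (v_1 ∨ ¬v_2 ∨ ¬v_5 ∨ ¬v_6) forces v_5 = False.
  clause (¬v_2 ∨ ¬v_3 ∨ v_5) is falsified — backtrack.
So v_2 = False.
  then (v_2 ∨ ¬v_5) forces v_5 = False.
  then (v_5 ∨ ¬v_9) forces v_9 = False.
  then (¬v_8 ∨ v_9) forces v_8 = False.
Set v_3 = False.
Set v_7 = True.
All clauses satisfied.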